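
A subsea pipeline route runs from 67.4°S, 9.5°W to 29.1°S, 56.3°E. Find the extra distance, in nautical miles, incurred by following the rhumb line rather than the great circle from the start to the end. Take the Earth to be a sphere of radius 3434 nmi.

111 nmi

Great circle: cos σ = sin φ₁ sin φ₂ + cos φ₁ cos φ₂ cos Δλ,  σ = 0.9439 rad → d_gc = 3241.3 nmi
Rhumb line: Δψ = +1.0791, q = Δφ/Δψ = 0.6195, d_rh = R√(Δφ²+q²Δλ²) = 3352.2 nmi
Excess = 3352.2 − 3241.3 = 110.9 ≈ 111 nmi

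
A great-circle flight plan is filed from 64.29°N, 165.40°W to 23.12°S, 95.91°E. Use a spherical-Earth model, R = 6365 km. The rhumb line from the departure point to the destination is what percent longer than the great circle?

3.3%

Great circle: σ = 1.9977 rad → d_gc = Rσ = 12715.4 km
Rhumb: Δφ = -1.5256, Δλ = -1.7225, Δψ = -1.8925, q = Δφ/Δψ = 0.8061 → d_rh = R√(Δφ²+q²Δλ²) = 13130.3 km
Excess = (13130.3 − 12715.4) / 12715.4 = 414.9 / 12715.4 = 3.26% ≈ 3.3%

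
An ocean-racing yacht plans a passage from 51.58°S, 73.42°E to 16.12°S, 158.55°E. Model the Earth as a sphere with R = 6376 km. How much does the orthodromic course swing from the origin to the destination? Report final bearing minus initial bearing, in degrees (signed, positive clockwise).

-56.5°

At departure: θ₁ = atan2(sin Δλ cos φ₂, cos φ₁ sin φ₂ − sin φ₁ cos φ₂ cos Δλ) = 96.48°
At arrival: θ₂ = atan2(sin Δλ cos φ₁, −cos φ₂ sin φ₁ + sin φ₂ cos φ₁ cos Δλ) = 40.00°
Δθ = θ₂ − θ₁ = -56.5°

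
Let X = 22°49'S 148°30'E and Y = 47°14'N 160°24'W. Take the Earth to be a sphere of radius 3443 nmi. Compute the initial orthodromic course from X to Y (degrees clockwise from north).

θ = atan2( sin Δλ·cos φ₂ ,  cos φ₁ sin φ₂ − sin φ₁ cos φ₂ cos Δλ )
  = atan2(+0.5284, +0.8420) = 32.11°

32.1°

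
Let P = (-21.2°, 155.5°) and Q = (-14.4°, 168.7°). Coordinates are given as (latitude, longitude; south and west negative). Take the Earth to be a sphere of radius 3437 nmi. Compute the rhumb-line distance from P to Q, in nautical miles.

857 nmi

Δψ = ln[tan(π/4+φ₂/2)/tan(π/4+φ₁/2)] = +0.1247;  Δφ = +0.1187 rad,  Δλ = +0.2304 rad
q = Δφ/Δψ = 0.9515
d = R·√(Δφ² + q²Δλ²) = 3437·0.24927 = 857 nmi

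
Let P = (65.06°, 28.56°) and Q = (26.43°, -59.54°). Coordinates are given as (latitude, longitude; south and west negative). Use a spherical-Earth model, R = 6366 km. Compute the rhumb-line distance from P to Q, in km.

Δψ = ln[tan(π/4+φ₂/2)/tan(π/4+φ₁/2)] = -1.0304;  Δφ = -0.6742 rad,  Δλ = -1.5376 rad
q = Δφ/Δψ = 0.6544
d = R·√(Δφ² + q²Δλ²) = 6366·1.21117 = 7710 km

7710 km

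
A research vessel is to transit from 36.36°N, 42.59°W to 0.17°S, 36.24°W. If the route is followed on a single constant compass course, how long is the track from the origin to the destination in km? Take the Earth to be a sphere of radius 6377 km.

4119 km

Δψ = ln[tan(π/4+φ₂/2)/tan(π/4+φ₁/2)] = -0.6850;  Δφ = -0.6376 rad,  Δλ = +0.1108 rad
q = Δφ/Δψ = 0.9307
d = R·√(Δφ² + q²Δλ²) = 6377·0.64586 = 4119 km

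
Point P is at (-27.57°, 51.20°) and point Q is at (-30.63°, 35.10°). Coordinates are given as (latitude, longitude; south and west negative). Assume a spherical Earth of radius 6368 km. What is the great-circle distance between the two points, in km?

Haversine: a = sin²(Δφ/2)+cos φ₁ cos φ₂ sin²(Δλ/2) = 0.01567;  σ = 2·atan2(√a,√(1−a))
σ = 14.383° → d = Rσ = 6368·0.25103 = 1599 km

1599 km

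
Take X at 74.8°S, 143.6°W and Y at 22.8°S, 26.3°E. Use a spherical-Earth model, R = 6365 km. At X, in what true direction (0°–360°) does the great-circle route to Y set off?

θ = atan2( sin Δλ·cos φ₂ ,  cos φ₁ sin φ₂ − sin φ₁ cos φ₂ cos Δλ )
  = atan2(+0.1617, -0.9774) = 170.61°

170.6°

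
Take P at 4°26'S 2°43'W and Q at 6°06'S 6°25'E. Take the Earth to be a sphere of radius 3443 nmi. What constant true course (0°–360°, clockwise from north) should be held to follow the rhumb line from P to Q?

100.4°

Meridional parts: M(φ₁)=-0.0775, M(φ₂)=-0.1067 → ΔM = -0.0292;  Δλ = +0.1594 rad
tan C = Δλ / ΔM = -5.4567 → C = 100.38°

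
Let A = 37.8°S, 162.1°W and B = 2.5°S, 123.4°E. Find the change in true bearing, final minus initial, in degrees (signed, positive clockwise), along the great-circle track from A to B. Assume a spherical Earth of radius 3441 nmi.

+30.7°

Initial bearing θ₁ = atan2(sin Δλ cos φ₂, cos φ₁ sin φ₂ − sin φ₁ cos φ₂ cos Δλ) = 277.64°
Final bearing θ₂ = (initial bearing from the destination back to the start) + 180° = 308.38°
Δθ = θ₂ − θ₁ = +30.7°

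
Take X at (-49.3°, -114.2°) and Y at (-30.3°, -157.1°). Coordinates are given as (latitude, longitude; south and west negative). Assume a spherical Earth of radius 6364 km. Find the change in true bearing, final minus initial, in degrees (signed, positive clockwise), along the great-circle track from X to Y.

At departure: θ₁ = atan2(sin Δλ cos φ₂, cos φ₁ sin φ₂ − sin φ₁ cos φ₂ cos Δλ) = 284.36°
At arrival: θ₂ = atan2(sin Δλ cos φ₁, −cos φ₂ sin φ₁ + sin φ₂ cos φ₁ cos Δλ) = 312.97°
Δθ = θ₂ − θ₁ = +28.6°

+28.6°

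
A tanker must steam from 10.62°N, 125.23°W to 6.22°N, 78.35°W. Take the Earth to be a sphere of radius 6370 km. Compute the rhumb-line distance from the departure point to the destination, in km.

5178 km

Δψ = ln[tan(π/4+φ₂/2)/tan(π/4+φ₁/2)] = -0.0777;  Δφ = -0.0768 rad,  Δλ = +0.8182 rad
q = Δφ/Δψ = 0.9890
d = R·√(Δφ² + q²Δλ²) = 6370·0.81282 = 5178 km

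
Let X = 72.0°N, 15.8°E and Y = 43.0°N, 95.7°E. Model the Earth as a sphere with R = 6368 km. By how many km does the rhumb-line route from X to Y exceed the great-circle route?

Great circle: cos σ = sin φ₁ sin φ₂ + cos φ₁ cos φ₂ cos Δλ,  σ = 0.8117 rad → d_gc = 5169.0 km
Rhumb line: Δψ = -1.0099, q = Δφ/Δψ = 0.5012, d_rh = R√(Δφ²+q²Δλ²) = 5495.2 km
Excess = 5495.2 − 5169.0 = 326.2 ≈ 326 km

326 km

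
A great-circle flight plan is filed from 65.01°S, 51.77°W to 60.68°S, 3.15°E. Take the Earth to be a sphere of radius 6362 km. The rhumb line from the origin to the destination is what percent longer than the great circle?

Great circle: σ = 0.4295 rad → d_gc = Rσ = 2732.6 km
Rhumb: Δφ = +0.0756, Δλ = +0.9585, Δψ = +0.1659, q = Δφ/Δψ = 0.4555 → d_rh = R√(Δφ²+q²Δλ²) = 2818.8 km
Excess = (2818.8 − 2732.6) / 2732.6 = 86.2 / 2732.6 = 3.155% ≈ 3.2%

3.2%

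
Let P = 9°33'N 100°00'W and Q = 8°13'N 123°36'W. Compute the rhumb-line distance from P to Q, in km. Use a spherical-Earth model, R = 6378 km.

Rhumb course C = atan2(Δλ, Δψ) with Δψ = ln[tan(π/4+φ₂/2)/tan(π/4+φ₁/2)] = -0.0236, Δλ = -0.4119 → C = 266.73°
d = R·|Δφ| / |cos C| = 6378·0.02327 / 0.05709 = 2600 km

2600 km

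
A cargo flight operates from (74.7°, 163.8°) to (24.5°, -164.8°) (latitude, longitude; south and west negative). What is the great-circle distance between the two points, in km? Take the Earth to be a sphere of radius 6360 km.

cos σ = sin φ₁ sin φ₂ + cos φ₁ cos φ₂ cos Δλ
      = sin(74.70°)sin(24.50°) + cos(74.70°)cos(24.50°)cos(31.40°) = 0.6049
σ = 52.775° → d = Rσ = 6360·0.92110 = 5858 km

5858 km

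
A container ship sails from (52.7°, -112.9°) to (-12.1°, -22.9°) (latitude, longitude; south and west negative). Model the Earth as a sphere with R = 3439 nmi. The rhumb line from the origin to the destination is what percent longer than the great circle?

Great circle: σ = 1.7383 rad → d_gc = Rσ = 5978.1 nmi
Rhumb: Δφ = -1.1310, Δλ = +1.5708, Δψ = -1.2989, q = Δφ/Δψ = 0.8707 → d_rh = R√(Δφ²+q²Δλ²) = 6103.3 nmi
Excess = (6103.3 − 5978.1) / 5978.1 = 125.2 / 5978.1 = 2.09% ≈ 2.1%

2.1%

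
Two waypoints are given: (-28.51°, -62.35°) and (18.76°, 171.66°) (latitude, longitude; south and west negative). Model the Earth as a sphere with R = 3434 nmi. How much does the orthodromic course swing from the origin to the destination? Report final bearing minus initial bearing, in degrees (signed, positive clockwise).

At departure: θ₁ = atan2(sin Δλ cos φ₂, cos φ₁ sin φ₂ − sin φ₁ cos φ₂ cos Δλ) = 271.27°
At arrival: θ₂ = atan2(sin Δλ cos φ₁, −cos φ₂ sin φ₁ + sin φ₂ cos φ₁ cos Δλ) = 291.90°
Δθ = θ₂ − θ₁ = +20.6°

+20.6°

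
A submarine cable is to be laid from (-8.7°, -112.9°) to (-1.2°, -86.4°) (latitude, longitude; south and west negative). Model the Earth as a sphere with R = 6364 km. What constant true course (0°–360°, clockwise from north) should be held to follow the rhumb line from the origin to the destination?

Meridional parts: M(φ₁)=-0.1524, M(φ₂)=-0.0209 → ΔM = +0.1315;  Δλ = +0.4625 rad
tan C = Δλ / ΔM = +3.5176 → C = 74.13°

74.1°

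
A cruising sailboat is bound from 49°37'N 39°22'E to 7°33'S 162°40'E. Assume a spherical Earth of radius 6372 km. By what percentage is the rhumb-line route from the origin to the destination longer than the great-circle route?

5.0%

Great circle: σ = 2.0406 rad → d_gc = Rσ = 13002.7 km
Rhumb: Δφ = -0.9977, Δλ = +2.1520, Δψ = -1.1325, q = Δφ/Δψ = 0.8810 → d_rh = R√(Δφ²+q²Δλ²) = 13651.9 km
Excess = (13651.9 − 13002.7) / 13002.7 = 649.2 / 13002.7 = 4.99% ≈ 5.0%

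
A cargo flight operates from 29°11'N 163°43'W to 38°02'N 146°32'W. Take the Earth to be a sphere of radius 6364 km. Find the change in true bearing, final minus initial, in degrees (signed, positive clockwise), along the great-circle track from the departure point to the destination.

+9.6°

Initial bearing θ₁ = atan2(sin Δλ cos φ₂, cos φ₁ sin φ₂ − sin φ₁ cos φ₂ cos Δλ) = 53.69°
Final bearing θ₂ = (initial bearing from the destination back to the start) + 180° = 63.28°
Δθ = θ₂ − θ₁ = +9.6°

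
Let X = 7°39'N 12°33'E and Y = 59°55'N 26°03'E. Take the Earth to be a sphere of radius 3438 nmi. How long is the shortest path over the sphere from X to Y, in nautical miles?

Haversine: a = sin²(Δφ/2)+cos φ₁ cos φ₂ sin²(Δλ/2) = 0.20087;  σ = 2·atan2(√a,√(1−a))
σ = 53.255° → d = Rσ = 3438·0.92947 = 3196 nmi

3196 nmi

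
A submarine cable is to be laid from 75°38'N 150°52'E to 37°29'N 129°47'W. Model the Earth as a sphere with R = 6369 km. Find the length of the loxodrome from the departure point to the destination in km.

6042 km

Rhumb course C = atan2(Δλ, Δψ) with Δψ = ln[tan(π/4+φ₂/2)/tan(π/4+φ₁/2)] = -1.3646, Δλ = +1.3849 → C = 134.58°
d = R·|Δφ| / |cos C| = 6369·0.66584 / 0.70187 = 6042 km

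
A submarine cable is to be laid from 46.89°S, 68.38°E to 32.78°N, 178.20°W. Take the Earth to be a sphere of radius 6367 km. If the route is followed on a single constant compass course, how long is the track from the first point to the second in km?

14448 km

Δψ = ln[tan(π/4+φ₂/2)/tan(π/4+φ₁/2)] = +1.5350;  Δφ = +1.3905 rad,  Δλ = +1.9796 rad
q = Δφ/Δψ = 0.9059
d = R·√(Δφ² + q²Δλ²) = 6367·2.26919 = 14448 km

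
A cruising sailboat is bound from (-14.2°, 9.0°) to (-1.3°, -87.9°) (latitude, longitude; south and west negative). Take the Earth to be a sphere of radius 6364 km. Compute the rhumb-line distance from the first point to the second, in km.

Rhumb course C = atan2(Δλ, Δψ) with Δψ = ln[tan(π/4+φ₂/2)/tan(π/4+φ₁/2)] = +0.2277, Δλ = -1.6912 → C = 277.67°
d = R·|Δφ| / |cos C| = 6364·0.22515 / 0.13345 = 10737 km

10737 km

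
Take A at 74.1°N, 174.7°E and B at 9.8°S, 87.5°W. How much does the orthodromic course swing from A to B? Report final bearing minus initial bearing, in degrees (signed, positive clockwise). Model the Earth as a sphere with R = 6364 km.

At departure: θ₁ = atan2(sin Δλ cos φ₂, cos φ₁ sin φ₂ − sin φ₁ cos φ₂ cos Δλ) = 85.20°
At arrival: θ₂ = atan2(sin Δλ cos φ₁, −cos φ₂ sin φ₁ + sin φ₂ cos φ₁ cos Δλ) = 163.92°
Δθ = θ₂ − θ₁ = +78.7°

+78.7°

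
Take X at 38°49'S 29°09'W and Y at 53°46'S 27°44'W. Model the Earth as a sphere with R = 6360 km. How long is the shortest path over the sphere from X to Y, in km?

cos σ = sin φ₁ sin φ₂ + cos φ₁ cos φ₂ cos Δλ
      = sin(-38.82°)sin(-53.77°) + cos(-38.82°)cos(-53.77°)cos(1.42°) = 0.9660
σ = 14.981° → d = Rσ = 6360·0.26147 = 1663 km

1663 km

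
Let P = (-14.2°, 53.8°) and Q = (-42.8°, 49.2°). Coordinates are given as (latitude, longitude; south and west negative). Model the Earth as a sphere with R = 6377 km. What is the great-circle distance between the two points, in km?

3214 km

cos σ = sin φ₁ sin φ₂ + cos φ₁ cos φ₂ cos Δλ
      = sin(-14.20°)sin(-42.80°) + cos(-14.20°)cos(-42.80°)cos(-4.60°) = 0.8757
σ = 28.873° → d = Rσ = 6377·0.50393 = 3214 km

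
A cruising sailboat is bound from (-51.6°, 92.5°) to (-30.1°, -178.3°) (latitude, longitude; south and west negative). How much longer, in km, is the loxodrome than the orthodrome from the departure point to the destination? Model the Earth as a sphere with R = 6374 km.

Great circle: cos σ = sin φ₁ sin φ₂ + cos φ₁ cos φ₂ cos Δλ,  σ = 1.1587 rad → d_gc = 7385.53 km
Rhumb line: Δψ = +0.5035, q = Δφ/Δψ = 0.7452, d_rh = R√(Δφ²+q²Δλ²) = 7772.01 km
Excess = 7772.01 − 7385.53 = 386.48 ≈ 386 km

386 km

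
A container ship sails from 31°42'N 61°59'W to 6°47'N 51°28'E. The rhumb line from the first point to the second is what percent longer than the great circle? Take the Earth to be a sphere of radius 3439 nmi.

2.9%

Great circle: σ = 1.8485 rad → d_gc = Rσ = 6357.0 nmi
Rhumb: Δφ = -0.4349, Δλ = +1.9801, Δψ = -0.4652, q = Δφ/Δψ = 0.9348 → d_rh = R√(Δφ²+q²Δλ²) = 6539.0 nmi
Excess = (6539.0 − 6357.0) / 6357.0 = 182.0 / 6357.0 = 2.86% ≈ 2.9%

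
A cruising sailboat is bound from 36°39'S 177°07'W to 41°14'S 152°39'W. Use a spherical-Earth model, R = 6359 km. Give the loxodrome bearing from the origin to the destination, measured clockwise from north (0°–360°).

103.5°

Meridional parts: M(φ₁)=-0.6884, M(φ₂)=-0.7913 → ΔM = -0.1029;  Δλ = +0.4270 rad
tan C = Δλ / ΔM = -4.1494 → C = 103.55°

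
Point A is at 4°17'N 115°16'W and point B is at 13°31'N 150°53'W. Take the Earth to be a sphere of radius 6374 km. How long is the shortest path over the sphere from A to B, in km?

4041 km

Haversine: a = sin²(Δφ/2)+cos φ₁ cos φ₂ sin²(Δλ/2) = 0.09717;  σ = 2·atan2(√a,√(1−a))
σ = 36.326° → d = Rσ = 6374·0.63400 = 4041 km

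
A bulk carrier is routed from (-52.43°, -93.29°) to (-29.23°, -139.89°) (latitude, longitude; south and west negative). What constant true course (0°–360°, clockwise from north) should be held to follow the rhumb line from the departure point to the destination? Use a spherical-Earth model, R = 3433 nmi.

303.8°

Δψ = ln[tan(π/4+φ₂/2)/tan(π/4+φ₁/2)] = +0.5446
Δλ = -0.8133 rad (taken the short way round)
course = atan2(Δλ, Δψ) = 303.80°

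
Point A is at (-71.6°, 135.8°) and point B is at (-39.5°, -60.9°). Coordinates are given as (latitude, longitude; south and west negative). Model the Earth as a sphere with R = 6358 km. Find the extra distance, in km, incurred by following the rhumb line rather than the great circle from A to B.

2569 km

Great circle: cos σ = sin φ₁ sin φ₂ + cos φ₁ cos φ₂ cos Δλ,  σ = 1.1915 rad → d_gc = 7575.5 km
Rhumb line: Δψ = +1.0688, q = Δφ/Δψ = 0.5242, d_rh = R√(Δφ²+q²Δλ²) = 10144.6 km
Excess = 10144.6 − 7575.5 = 2569.1 ≈ 2569 km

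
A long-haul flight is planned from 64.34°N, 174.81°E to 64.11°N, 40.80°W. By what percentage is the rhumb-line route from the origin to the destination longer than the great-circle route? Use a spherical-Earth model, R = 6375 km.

Great circle: σ = 0.8537 rad → d_gc = Rσ = 5442.4 km
Rhumb: Δφ = -0.0040, Δλ = +2.5201, Δψ = -0.0092, q = Δφ/Δψ = 0.4348 → d_rh = R√(Δφ²+q²Δλ²) = 6985.9 km
Excess = (6985.9 − 5442.4) / 5442.4 = 1543.5 / 5442.4 = 28.36% ≈ 28.4%

28.4%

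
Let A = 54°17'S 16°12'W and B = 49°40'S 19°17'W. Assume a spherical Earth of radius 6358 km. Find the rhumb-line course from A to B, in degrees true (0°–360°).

Meridional parts: M(φ₁)=-1.1326, M(φ₂)=-1.0017 → ΔM = +0.1310;  Δλ = -0.0538 rad
tan C = Δλ / ΔM = -0.4109 → C = 337.66°

337.7°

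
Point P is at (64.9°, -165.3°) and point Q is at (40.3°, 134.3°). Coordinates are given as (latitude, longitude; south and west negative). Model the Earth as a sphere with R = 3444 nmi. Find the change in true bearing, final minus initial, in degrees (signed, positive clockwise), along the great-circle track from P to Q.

-50.6°

Initial bearing θ₁ = atan2(sin Δλ cos φ₂, cos φ₁ sin φ₂ − sin φ₁ cos φ₂ cos Δλ) = 264.25°
Final bearing θ₂ = (initial bearing from the destination back to the start) + 180° = 213.60°
Δθ = θ₂ − θ₁ = -50.6°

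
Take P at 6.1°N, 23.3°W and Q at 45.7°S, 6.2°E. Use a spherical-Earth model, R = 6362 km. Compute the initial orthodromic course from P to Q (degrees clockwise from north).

N = sin Δλ·cos φ₂ = +0.3439;  D = cos φ₁ sin φ₂ − sin φ₁ cos φ₂ cos Δλ = -0.7762
initial course = atan2(N, D) = 156.10°

156.1°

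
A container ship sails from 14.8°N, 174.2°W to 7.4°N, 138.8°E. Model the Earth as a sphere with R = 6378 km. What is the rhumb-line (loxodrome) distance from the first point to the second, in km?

Δψ = ln[tan(π/4+φ₂/2)/tan(π/4+φ₁/2)] = -0.1317;  Δφ = -0.1292 rad,  Δλ = -0.8203 rad
q = Δφ/Δψ = 0.9806
d = R·√(Δφ² + q²Δλ²) = 6378·0.81466 = 5196 km

5196 km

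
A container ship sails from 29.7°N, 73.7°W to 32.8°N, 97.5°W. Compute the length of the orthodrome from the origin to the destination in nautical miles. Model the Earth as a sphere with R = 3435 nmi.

1231 nmi

Haversine: a = sin²(Δφ/2)+cos φ₁ cos φ₂ sin²(Δλ/2) = 0.03178;  σ = 2·atan2(√a,√(1−a))
σ = 20.537° → d = Rσ = 3435·0.35844 = 1231 nmi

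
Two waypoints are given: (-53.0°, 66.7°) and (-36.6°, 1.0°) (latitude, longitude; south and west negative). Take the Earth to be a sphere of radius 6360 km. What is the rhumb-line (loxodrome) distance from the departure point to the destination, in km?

Rhumb course C = atan2(Δλ, Δψ) with Δψ = ln[tan(π/4+φ₂/2)/tan(π/4+φ₁/2)] = +0.4076, Δλ = -1.1467 → C = 289.57°
d = R·|Δφ| / |cos C| = 6360·0.28623 / 0.33490 = 5436 km

5436 km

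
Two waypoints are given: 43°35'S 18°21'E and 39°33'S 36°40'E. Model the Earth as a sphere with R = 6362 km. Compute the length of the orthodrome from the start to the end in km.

Haversine: a = sin²(Δφ/2)+cos φ₁ cos φ₂ sin²(Δλ/2) = 0.01539;  σ = 2·atan2(√a,√(1−a))
σ = 14.252° → d = Rσ = 6362·0.24874 = 1582 km

1582 km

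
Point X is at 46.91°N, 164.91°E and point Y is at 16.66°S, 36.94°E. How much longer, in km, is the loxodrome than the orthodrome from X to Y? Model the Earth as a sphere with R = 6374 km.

502 km

Great circle: cos σ = sin φ₁ sin φ₂ + cos φ₁ cos φ₂ cos Δλ,  σ = 2.2294 rad → d_gc = 14210.3 km
Rhumb line: Δψ = -1.2243, q = Δφ/Δψ = 0.9062, d_rh = R√(Δφ²+q²Δλ²) = 14712.7 km
Excess = 14712.7 − 14210.3 = 502.4 ≈ 502 km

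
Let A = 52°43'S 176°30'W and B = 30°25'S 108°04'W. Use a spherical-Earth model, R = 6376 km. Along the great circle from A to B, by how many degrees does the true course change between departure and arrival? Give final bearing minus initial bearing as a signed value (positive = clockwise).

-49.4°

Initial bearing θ₁ = atan2(sin Δλ cos φ₂, cos φ₁ sin φ₂ − sin φ₁ cos φ₂ cos Δλ) = 93.89°
Final bearing θ₂ = (initial bearing from the destination back to the start) + 180° = 44.49°
Δθ = θ₂ − θ₁ = -49.4°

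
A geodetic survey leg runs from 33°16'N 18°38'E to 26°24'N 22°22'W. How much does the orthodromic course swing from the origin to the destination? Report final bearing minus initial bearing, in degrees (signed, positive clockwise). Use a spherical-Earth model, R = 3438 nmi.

At departure: θ₁ = atan2(sin Δλ cos φ₂, cos φ₁ sin φ₂ − sin φ₁ cos φ₂ cos Δλ) = 270.09°
At arrival: θ₂ = atan2(sin Δλ cos φ₁, −cos φ₂ sin φ₁ + sin φ₂ cos φ₁ cos Δλ) = 248.98°
Δθ = θ₂ − θ₁ = -21.1°

-21.1°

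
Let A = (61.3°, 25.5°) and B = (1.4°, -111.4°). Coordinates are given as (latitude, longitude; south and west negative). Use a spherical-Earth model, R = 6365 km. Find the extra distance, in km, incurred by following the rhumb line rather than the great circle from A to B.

1480 km

Great circle: cos σ = sin φ₁ sin φ₂ + cos φ₁ cos φ₂ cos Δλ,  σ = 1.9062 rad → d_gc = 12132.7 km
Rhumb line: Δψ = -1.3388, q = Δφ/Δψ = 0.7809, d_rh = R√(Δφ²+q²Δλ²) = 13613.0 km
Excess = 13613.0 − 12132.7 = 1480.3 ≈ 1480 km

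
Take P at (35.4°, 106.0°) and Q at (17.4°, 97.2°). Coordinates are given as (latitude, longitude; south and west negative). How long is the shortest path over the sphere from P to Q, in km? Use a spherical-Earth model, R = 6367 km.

2181 km

Haversine: a = sin²(Δφ/2)+cos φ₁ cos φ₂ sin²(Δλ/2) = 0.02905;  σ = 2·atan2(√a,√(1−a))
σ = 19.627° → d = Rσ = 6367·0.34255 = 2181 km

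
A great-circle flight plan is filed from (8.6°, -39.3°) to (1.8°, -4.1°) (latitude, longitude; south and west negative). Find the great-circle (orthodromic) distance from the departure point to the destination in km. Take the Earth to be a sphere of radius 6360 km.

cos σ = sin φ₁ sin φ₂ + cos φ₁ cos φ₂ cos Δλ
      = sin(8.60°)sin(1.80°) + cos(8.60°)cos(1.80°)cos(35.20°) = 0.8123
σ = 35.683° → d = Rσ = 6360·0.62279 = 3961 km

3961 km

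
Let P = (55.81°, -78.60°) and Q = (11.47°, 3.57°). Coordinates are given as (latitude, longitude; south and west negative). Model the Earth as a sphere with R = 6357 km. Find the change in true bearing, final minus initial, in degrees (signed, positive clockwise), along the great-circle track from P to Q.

+55.1°

At departure: θ₁ = atan2(sin Δλ cos φ₂, cos φ₁ sin φ₂ − sin φ₁ cos φ₂ cos Δλ) = 89.92°
At arrival: θ₂ = atan2(sin Δλ cos φ₁, −cos φ₂ sin φ₁ + sin φ₂ cos φ₁ cos Δλ) = 145.01°
Δθ = θ₂ − θ₁ = +55.1°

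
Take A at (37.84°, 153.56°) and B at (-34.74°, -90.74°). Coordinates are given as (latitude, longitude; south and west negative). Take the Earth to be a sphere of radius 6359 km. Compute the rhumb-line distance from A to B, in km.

14408 km

Δψ = ln[tan(π/4+φ₂/2)/tan(π/4+φ₁/2)] = -1.3618;  Δφ = -1.2668 rad,  Δλ = +2.0193 rad
q = Δφ/Δψ = 0.9302
d = R·√(Δφ² + q²Δλ²) = 6359·2.26569 = 14408 km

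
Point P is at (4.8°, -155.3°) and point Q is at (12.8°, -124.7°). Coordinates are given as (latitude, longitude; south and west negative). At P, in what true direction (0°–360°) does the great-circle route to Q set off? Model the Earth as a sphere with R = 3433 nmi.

θ = atan2( sin Δλ·cos φ₂ ,  cos φ₁ sin φ₂ − sin φ₁ cos φ₂ cos Δλ )
  = atan2(+0.4964, +0.1505) = 73.13°

73.1°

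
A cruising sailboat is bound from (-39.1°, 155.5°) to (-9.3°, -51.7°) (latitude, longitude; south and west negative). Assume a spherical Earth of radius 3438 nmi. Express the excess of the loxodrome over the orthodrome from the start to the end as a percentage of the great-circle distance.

11.9%

Great circle: σ = 2.1886 rad → d_gc = Rσ = 7524.4 nmi
Rhumb: Δφ = +0.5201, Δλ = +2.6669, Δψ = +0.5795, q = Δφ/Δψ = 0.8975 → d_rh = R√(Δφ²+q²Δλ²) = 8421.0 nmi
Excess = (8421.0 − 7524.4) / 7524.4 = 896.6 / 7524.4 = 11.92% ≈ 11.9%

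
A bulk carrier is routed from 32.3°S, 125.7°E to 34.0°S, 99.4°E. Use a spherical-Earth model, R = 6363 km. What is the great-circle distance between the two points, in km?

Haversine: a = sin²(Δφ/2)+cos φ₁ cos φ₂ sin²(Δλ/2) = 0.03649;  σ = 2·atan2(√a,√(1−a))
σ = 22.025° → d = Rσ = 6363·0.38440 = 2446 km

2446 km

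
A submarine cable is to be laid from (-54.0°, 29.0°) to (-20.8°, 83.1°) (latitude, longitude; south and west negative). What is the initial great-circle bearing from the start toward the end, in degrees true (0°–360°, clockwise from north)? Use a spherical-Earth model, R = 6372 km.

θ = atan2( sin Δλ·cos φ₂ ,  cos φ₁ sin φ₂ − sin φ₁ cos φ₂ cos Δλ )
  = atan2(+0.7572, +0.2347) = 72.78°

72.8°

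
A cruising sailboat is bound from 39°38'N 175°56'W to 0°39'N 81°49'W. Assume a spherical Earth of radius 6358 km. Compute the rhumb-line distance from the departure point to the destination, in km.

10494 km

Δψ = ln[tan(π/4+φ₂/2)/tan(π/4+φ₁/2)] = -0.7432;  Δφ = -0.6804 rad,  Δλ = +1.6426 rad
q = Δφ/Δψ = 0.9154
d = R·√(Δφ² + q²Δλ²) = 6358·1.65051 = 10494 km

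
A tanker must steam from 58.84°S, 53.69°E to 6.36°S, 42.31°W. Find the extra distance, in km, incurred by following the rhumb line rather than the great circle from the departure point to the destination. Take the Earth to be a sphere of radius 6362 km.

470 km

Great circle: cos σ = sin φ₁ sin φ₂ + cos φ₁ cos φ₂ cos Δλ,  σ = 1.5297 rad → d_gc = 9732.2 km
Rhumb line: Δψ = +1.1659, q = Δφ/Δψ = 0.7856, d_rh = R√(Δφ²+q²Δλ²) = 10202.2 km
Excess = 10202.2 − 9732.2 = 470.0 ≈ 470 km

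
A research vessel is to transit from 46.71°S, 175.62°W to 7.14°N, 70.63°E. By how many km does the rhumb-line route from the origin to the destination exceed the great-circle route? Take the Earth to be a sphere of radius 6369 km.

431 km

Great circle: cos σ = sin φ₁ sin φ₂ + cos φ₁ cos φ₂ cos Δλ,  σ = 1.9439 rad → d_gc = 12380.6 km
Rhumb line: Δψ = +1.0492, q = Δφ/Δψ = 0.8958, d_rh = R√(Δφ²+q²Δλ²) = 12811.5 km
Excess = 12811.5 − 12380.6 = 430.9 ≈ 431 km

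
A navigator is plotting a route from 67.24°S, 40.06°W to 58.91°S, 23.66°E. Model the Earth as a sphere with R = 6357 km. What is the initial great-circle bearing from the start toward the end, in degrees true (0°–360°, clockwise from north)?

104.6°

θ = atan2( sin Δλ·cos φ₂ ,  cos φ₁ sin φ₂ − sin φ₁ cos φ₂ cos Δλ )
  = atan2(+0.4630, -0.1205) = 104.58°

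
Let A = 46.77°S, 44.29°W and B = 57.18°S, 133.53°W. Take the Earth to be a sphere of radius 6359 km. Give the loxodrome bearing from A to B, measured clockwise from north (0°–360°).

259.2°

Δψ = ln[tan(π/4+φ₂/2)/tan(π/4+φ₁/2)] = -0.2967
Δλ = -1.5575 rad (taken the short way round)
course = atan2(Δλ, Δψ) = 259.21°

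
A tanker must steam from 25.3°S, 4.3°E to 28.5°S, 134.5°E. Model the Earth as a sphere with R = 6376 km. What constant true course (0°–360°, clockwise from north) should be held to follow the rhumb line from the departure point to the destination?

91.6°

Meridional parts: M(φ₁)=-0.4567, M(φ₂)=-0.5193 → ΔM = -0.0626;  Δλ = +2.2724 rad
tan C = Δλ / ΔM = -36.2779 → C = 91.58°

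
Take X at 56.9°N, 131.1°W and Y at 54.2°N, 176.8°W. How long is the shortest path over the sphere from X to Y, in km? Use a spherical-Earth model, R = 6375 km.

2838 km

Haversine: a = sin²(Δφ/2)+cos φ₁ cos φ₂ sin²(Δλ/2) = 0.04873;  σ = 2·atan2(√a,√(1−a))
σ = 25.505° → d = Rσ = 6375·0.44514 = 2838 km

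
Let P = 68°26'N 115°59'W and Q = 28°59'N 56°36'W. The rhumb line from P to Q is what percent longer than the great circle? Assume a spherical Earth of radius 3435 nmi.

Great circle: σ = 0.9092 rad → d_gc = Rσ = 3123.0 nmi
Rhumb: Δφ = -0.6885, Δλ = +1.0364, Δψ = -1.1294, q = Δφ/Δψ = 0.6096 → d_rh = R√(Δφ²+q²Δλ²) = 3210.1 nmi
Excess = (3210.1 − 3123.0) / 3123.0 = 87.1 / 3123.0 = 2.79% ≈ 2.8%

2.8%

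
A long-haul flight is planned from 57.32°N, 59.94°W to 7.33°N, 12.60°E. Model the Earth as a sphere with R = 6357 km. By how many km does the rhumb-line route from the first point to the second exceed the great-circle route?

202 km

Great circle: cos σ = sin φ₁ sin φ₂ + cos φ₁ cos φ₂ cos Δλ,  σ = 1.2994 rad → d_gc = 8260.3 km
Rhumb line: Δψ = -1.0987, q = Δφ/Δψ = 0.7941, d_rh = R√(Δφ²+q²Δλ²) = 8462.4 km
Excess = 8462.4 − 8260.3 = 202.1 ≈ 202 km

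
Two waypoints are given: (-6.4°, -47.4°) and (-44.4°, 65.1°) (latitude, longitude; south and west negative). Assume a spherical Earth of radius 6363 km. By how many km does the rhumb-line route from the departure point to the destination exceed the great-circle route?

527 km

Great circle: cos σ = sin φ₁ sin φ₂ + cos φ₁ cos φ₂ cos Δλ,  σ = 1.7658 rad → d_gc = 11235.5 km
Rhumb line: Δψ = -0.7547, q = Δφ/Δψ = 0.8788, d_rh = R√(Δφ²+q²Δλ²) = 11762.4 km
Excess = 11762.4 − 11235.5 = 526.9 ≈ 527 km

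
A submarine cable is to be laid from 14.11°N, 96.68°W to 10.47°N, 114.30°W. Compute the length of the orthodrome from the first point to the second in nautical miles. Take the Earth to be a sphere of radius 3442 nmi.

cos σ = sin φ₁ sin φ₂ + cos φ₁ cos φ₂ cos Δλ
      = sin(14.11°)sin(10.47°) + cos(14.11°)cos(10.47°)cos(-17.62°) = 0.9532
σ = 17.591° → d = Rσ = 3442·0.30701 = 1057 nmi

1057 nmi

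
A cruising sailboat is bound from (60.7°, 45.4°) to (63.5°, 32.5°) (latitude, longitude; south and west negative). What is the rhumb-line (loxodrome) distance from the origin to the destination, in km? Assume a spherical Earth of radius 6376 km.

Δψ = ln[tan(π/4+φ₂/2)/tan(π/4+φ₁/2)] = +0.1045;  Δφ = +0.0489 rad,  Δλ = -0.2251 rad
q = Δφ/Δψ = 0.4676
d = R·√(Δφ² + q²Δλ²) = 6376·0.11606 = 740 km

740 km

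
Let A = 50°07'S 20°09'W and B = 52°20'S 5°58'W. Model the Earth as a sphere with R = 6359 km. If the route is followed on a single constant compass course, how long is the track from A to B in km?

1016 km

Rhumb course C = atan2(Δλ, Δψ) with Δψ = ln[tan(π/4+φ₂/2)/tan(π/4+φ₁/2)] = -0.0618, Δλ = +0.2475 → C = 104.02°
d = R·|Δφ| / |cos C| = 6359·0.03869 / 0.24219 = 1016 km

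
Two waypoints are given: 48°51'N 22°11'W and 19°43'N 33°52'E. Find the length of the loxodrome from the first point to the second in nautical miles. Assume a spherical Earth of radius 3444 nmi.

Rhumb course C = atan2(Δλ, Δψ) with Δψ = ln[tan(π/4+φ₂/2)/tan(π/4+φ₁/2)] = -0.6287, Δλ = +0.9783 → C = 122.73°
d = R·|Δφ| / |cos C| = 3444·0.50847 / 0.54065 = 3239 nmi

3239 nmi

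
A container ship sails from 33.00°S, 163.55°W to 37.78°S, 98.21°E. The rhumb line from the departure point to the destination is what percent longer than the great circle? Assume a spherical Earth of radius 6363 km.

Great circle: σ = 1.3298 rad → d_gc = Rσ = 8461.6 km
Rhumb: Δφ = -0.0834, Δλ = -1.7146, Δψ = -0.1024, q = Δφ/Δψ = 0.8148 → d_rh = R√(Δφ²+q²Δλ²) = 8904.9 km
Excess = (8904.9 − 8461.6) / 8461.6 = 443.3 / 8461.6 = 5.24% ≈ 5.2%

5.2%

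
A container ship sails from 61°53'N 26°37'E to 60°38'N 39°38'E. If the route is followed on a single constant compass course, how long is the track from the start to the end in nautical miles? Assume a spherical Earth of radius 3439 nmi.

383 nmi

Δψ = ln[tan(π/4+φ₂/2)/tan(π/4+φ₁/2)] = -0.0454;  Δφ = -0.0218 rad,  Δλ = +0.2272 rad
q = Δφ/Δψ = 0.4808
d = R·√(Δφ² + q²Δλ²) = 3439·0.11138 = 383 nmi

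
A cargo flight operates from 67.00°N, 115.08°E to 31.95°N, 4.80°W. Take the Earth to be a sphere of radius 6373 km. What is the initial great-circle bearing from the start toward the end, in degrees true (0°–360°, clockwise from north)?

309.0°

θ = atan2( sin Δλ·cos φ₂ ,  cos φ₁ sin φ₂ − sin φ₁ cos φ₂ cos Δλ )
  = atan2(-0.7357, +0.5959) = 309.00°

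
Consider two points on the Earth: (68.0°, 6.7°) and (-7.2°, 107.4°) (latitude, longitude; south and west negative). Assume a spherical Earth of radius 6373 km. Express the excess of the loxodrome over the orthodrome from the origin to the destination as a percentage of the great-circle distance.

Great circle: σ = 1.7571 rad → d_gc = Rσ = 11197.9 km
Rhumb: Δφ = -1.3125, Δλ = +1.7575, Δψ = -1.7639, q = Δφ/Δψ = 0.7441 → d_rh = R√(Δφ²+q²Δλ²) = 11807.8 km
Excess = (11807.8 − 11197.9) / 11197.9 = 609.9 / 11197.9 = 5.447% ≈ 5.4%

5.4%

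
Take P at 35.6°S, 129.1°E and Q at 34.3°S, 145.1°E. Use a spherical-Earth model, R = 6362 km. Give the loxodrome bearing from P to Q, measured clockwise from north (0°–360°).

84.3°

Δψ = ln[tan(π/4+φ₂/2)/tan(π/4+φ₁/2)] = +0.0277
Δλ = +0.2793 rad (taken the short way round)
course = atan2(Δλ, Δψ) = 84.34°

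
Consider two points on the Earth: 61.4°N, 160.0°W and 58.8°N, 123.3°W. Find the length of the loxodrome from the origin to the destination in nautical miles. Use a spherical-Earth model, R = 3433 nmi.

1107 nmi

Δψ = ln[tan(π/4+φ₂/2)/tan(π/4+φ₁/2)] = -0.0911;  Δφ = -0.0454 rad,  Δλ = +0.6405 rad
q = Δφ/Δψ = 0.4982
d = R·√(Δφ² + q²Δλ²) = 3433·0.32232 = 1107 nmi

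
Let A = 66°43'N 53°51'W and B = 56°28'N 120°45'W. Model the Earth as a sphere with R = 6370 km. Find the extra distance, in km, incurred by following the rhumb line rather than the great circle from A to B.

164 km

Great circle: cos σ = sin φ₁ sin φ₂ + cos φ₁ cos φ₂ cos Δλ,  σ = 0.5522 rad → d_gc = 3517.8 km
Rhumb line: Δψ = -0.3800, q = Δφ/Δψ = 0.4707, d_rh = R√(Δφ²+q²Δλ²) = 3682.0 km
Excess = 3682.0 − 3517.8 = 164.2 ≈ 164 km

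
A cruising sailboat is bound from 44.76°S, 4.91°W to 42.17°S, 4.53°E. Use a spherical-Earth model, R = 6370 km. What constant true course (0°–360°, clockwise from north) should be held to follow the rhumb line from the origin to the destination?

Meridional parts: M(φ₁)=-0.8755, M(φ₂)=-0.8132 → ΔM = +0.0623;  Δλ = +0.1648 rad
tan C = Δλ / ΔM = +2.6447 → C = 69.29°

69.3°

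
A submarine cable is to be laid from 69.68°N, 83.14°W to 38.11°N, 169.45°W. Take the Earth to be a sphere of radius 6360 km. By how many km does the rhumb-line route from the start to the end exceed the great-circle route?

415 km

Great circle: cos σ = sin φ₁ sin φ₂ + cos φ₁ cos φ₂ cos Δλ,  σ = 0.9318 rad → d_gc = 5926.6 km
Rhumb line: Δψ = -0.9988, q = Δφ/Δψ = 0.5517, d_rh = R√(Δφ²+q²Δλ²) = 6341.6 km
Excess = 6341.6 − 5926.6 = 415.0 ≈ 415 km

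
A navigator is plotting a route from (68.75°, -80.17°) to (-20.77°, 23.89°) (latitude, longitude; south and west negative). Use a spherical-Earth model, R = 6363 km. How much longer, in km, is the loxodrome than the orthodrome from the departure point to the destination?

Great circle: cos σ = sin φ₁ sin φ₂ + cos φ₁ cos φ₂ cos Δλ,  σ = 1.9964 rad → d_gc = 12702.8 km
Rhumb line: Δψ = -2.0442, q = Δφ/Δψ = 0.7643, d_rh = R√(Δφ²+q²Δλ²) = 13298.7 km
Excess = 13298.7 − 12702.8 = 595.9 ≈ 596 km

596 km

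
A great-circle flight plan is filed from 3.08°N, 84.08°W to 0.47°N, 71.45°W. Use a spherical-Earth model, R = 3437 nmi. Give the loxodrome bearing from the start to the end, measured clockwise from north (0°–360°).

Δψ = ln[tan(π/4+φ₂/2)/tan(π/4+φ₁/2)] = -0.0456
Δλ = +0.2204 rad (taken the short way round)
course = atan2(Δλ, Δψ) = 101.68°

101.7°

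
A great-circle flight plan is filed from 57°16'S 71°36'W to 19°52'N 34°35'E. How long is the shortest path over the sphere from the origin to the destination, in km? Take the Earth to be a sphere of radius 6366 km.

cos σ = sin φ₁ sin φ₂ + cos φ₁ cos φ₂ cos Δλ
      = sin(-57.27°)sin(19.87°) + cos(-57.27°)cos(19.87°)cos(106.18°) = -0.4276
σ = 115.316° → d = Rσ = 6366·2.01264 = 12812 km

12812 km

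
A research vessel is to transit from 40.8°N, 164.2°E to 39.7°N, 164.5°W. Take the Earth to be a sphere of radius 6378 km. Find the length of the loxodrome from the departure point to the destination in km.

Δψ = ln[tan(π/4+φ₂/2)/tan(π/4+φ₁/2)] = -0.0252;  Δφ = -0.0192 rad,  Δλ = +0.5463 rad
q = Δφ/Δψ = 0.7632
d = R·√(Δφ² + q²Δλ²) = 6378·0.41737 = 2662 km

2662 km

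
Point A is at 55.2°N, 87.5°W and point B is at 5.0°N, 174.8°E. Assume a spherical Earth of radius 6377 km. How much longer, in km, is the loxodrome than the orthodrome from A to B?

445 km

Great circle: cos σ = sin φ₁ sin φ₂ + cos φ₁ cos φ₂ cos Δλ,  σ = 1.5754 rad → d_gc = 10046.4 km
Rhumb line: Δψ = -1.0730, q = Δφ/Δψ = 0.8166, d_rh = R√(Δφ²+q²Δλ²) = 10491.0 km
Excess = 10491.0 − 10046.4 = 444.6 ≈ 445 km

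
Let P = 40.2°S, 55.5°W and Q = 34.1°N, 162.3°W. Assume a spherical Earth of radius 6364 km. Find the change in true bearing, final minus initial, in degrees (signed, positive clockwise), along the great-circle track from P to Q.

+10.3°

Initial bearing θ₁ = atan2(sin Δλ cos φ₂, cos φ₁ sin φ₂ − sin φ₁ cos φ₂ cos Δλ) = 289.05°
Final bearing θ₂ = (initial bearing from the destination back to the start) + 180° = 299.32°
Δθ = θ₂ − θ₁ = +10.3°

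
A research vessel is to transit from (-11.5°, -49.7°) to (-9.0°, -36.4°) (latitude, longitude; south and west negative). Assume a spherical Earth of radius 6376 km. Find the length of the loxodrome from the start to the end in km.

1483 km

Rhumb course C = atan2(Δλ, Δψ) with Δψ = ln[tan(π/4+φ₂/2)/tan(π/4+φ₁/2)] = +0.0443, Δλ = +0.2321 → C = 79.18°
d = R·|Δφ| / |cos C| = 6376·0.04363 / 0.18764 = 1483 km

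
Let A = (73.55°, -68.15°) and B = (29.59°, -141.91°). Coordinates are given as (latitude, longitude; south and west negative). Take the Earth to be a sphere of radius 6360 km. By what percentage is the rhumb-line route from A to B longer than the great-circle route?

Great circle: σ = 0.9975 rad → d_gc = Rσ = 6343.8 km
Rhumb: Δφ = -0.7672, Δλ = -1.2874, Δψ = -1.3931, q = Δφ/Δψ = 0.5508 → d_rh = R√(Δφ²+q²Δλ²) = 6644.2 km
Excess = (6644.2 − 6343.8) / 6343.8 = 300.4 / 6343.8 = 4.74% ≈ 4.7%

4.7%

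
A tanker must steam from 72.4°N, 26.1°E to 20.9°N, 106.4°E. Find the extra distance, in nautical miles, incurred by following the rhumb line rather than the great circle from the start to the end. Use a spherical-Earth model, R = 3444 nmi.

Great circle: cos σ = sin φ₁ sin φ₂ + cos φ₁ cos φ₂ cos Δλ,  σ = 1.1727 rad → d_gc = 4038.9 nmi
Rhumb line: Δψ = -1.4924, q = Δφ/Δψ = 0.6023, d_rh = R√(Δφ²+q²Δλ²) = 4246.6 nmi
Excess = 4246.6 − 4038.9 = 207.7 ≈ 208 nmi

208 nmi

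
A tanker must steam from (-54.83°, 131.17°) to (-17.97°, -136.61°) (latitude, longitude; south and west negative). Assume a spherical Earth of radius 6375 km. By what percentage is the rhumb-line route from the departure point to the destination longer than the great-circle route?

4.9%

Great circle: σ = 1.3377 rad → d_gc = Rσ = 8528.0 km
Rhumb: Δφ = +0.6433, Δλ = +1.6095, Δψ = +0.8302, q = Δφ/Δψ = 0.7749 → d_rh = R√(Δφ²+q²Δλ²) = 8946.9 km
Excess = (8946.9 − 8528.0) / 8528.0 = 418.9 / 8528.0 = 4.91% ≈ 4.9%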